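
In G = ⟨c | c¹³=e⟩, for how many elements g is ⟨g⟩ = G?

G is cyclic of order 13. An element generates G iff its order is 13, and a cyclic group of order 13 has exactly φ(13) = 12 such elements.

Answer: 12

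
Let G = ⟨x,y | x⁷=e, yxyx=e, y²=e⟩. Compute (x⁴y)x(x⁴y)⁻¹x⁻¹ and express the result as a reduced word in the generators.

[(x⁴y), x] = (x⁴y)·x·(x⁴y)⁻¹·x⁻¹.
  (x⁴y) · x = x³y
  (x³y) · (x⁴y) = x⁶
  (x⁶) · (x⁶) = x⁵

Answer: x⁵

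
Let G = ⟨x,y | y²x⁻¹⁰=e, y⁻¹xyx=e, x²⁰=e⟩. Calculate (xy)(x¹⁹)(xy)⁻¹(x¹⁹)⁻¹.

[(xy), (x¹⁹)] = (xy)·(x¹⁹)·(xy)⁻¹·(x¹⁹)⁻¹.
  (xy) · (x¹⁹) = x²y
  (x²y) · (xy⁻¹) = x
  x · x = x²

Answer: x²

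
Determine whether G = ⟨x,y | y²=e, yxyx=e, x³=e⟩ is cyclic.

Every cyclic group is abelian. But x·y = xy while y·x = x²y, so x·y ≠ y·x and G is not abelian. Hence G is not cyclic.

Answer: No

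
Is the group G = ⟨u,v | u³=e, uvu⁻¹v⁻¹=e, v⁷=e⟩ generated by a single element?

|G| = 21. The element uv has order 21 (its powers give 21 distinct elements), so ⟨uv⟩ = G and G is cyclic.

Answer: Yes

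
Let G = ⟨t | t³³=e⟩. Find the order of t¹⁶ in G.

Compute successive powers until reaching e:
  (t¹⁶)¹ = t¹⁶, (t¹⁶)² = t³², (t¹⁶)³ = t¹⁵, (t¹⁶)⁴ = t³¹, (t¹⁶)⁵ = t¹⁴, (t¹⁶)⁶ = t³⁰, (t¹⁶)⁷ = t¹³, (t¹⁶)⁸ = t²⁹, (t¹⁶)⁹ = t¹², (t¹⁶)¹⁰ = t²⁸, (t¹⁶)¹¹ = t¹¹, (t¹⁶)¹² = t²⁷, (t¹⁶)¹³ = t¹⁰, (t¹⁶)¹⁴ = t²⁶, (t¹⁶)¹⁵ = t⁹, (t¹⁶)¹⁶ = t²⁵, (t¹⁶)¹⁷ = t⁸, (t¹⁶)¹⁸ = t²⁴, (t¹⁶)¹⁹ = t⁷, (t¹⁶)²⁰ = t²³, (t¹⁶)²¹ = t⁶, (t¹⁶)²² = t²², (t¹⁶)²³ = t⁵, (t¹⁶)²⁴ = t²¹, (t¹⁶)²⁵ = t⁴, (t¹⁶)²⁶ = t²⁰, (t¹⁶)²⁷ = t³, (t¹⁶)²⁸ = t¹⁹, (t¹⁶)²⁹ = t², (t¹⁶)³⁰ = t¹⁸, (t¹⁶)³¹ = t, (t¹⁶)³² = t¹⁷, (t¹⁶)³³ = e.
The smallest positive k with (t¹⁶)ᵏ = e is 33.

Answer: 33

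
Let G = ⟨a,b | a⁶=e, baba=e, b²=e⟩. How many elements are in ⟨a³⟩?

|⟨a³⟩| equals the order of a³. Compute successive powers until reaching e:
  (a³)¹ = a³, (a³)² = e.
The smallest positive k with (a³)ᵏ = e is 2, so |⟨a³⟩| = 2.

Answer: 2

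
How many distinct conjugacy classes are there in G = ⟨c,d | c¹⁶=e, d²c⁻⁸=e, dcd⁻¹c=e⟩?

The conjugacy classes (representative and size) are:
  [e] (size 1), [c] (size 2), [c¹⁴] (size 2), [c¹³] (size 2), [c¹²] (size 2), [c⁵] (size 2), [c¹⁰] (size 2), [c⁷] (size 2), [c⁸] (size 1), [d⁻¹] (size 8), [c⁷d⁻¹] (size 8).
Class equation: 1 + 2 + 2 + 2 + 2 + 2 + 2 + 2 + 1 + 8 + 8 = 32 = |G|. So G has 11 conjugacy classes.

Answer: 11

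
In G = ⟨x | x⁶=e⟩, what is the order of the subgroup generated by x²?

|⟨x²⟩| equals the order of x². Compute successive powers until reaching e:
  (x²)¹ = x², (x²)² = x⁴, (x²)³ = e.
The smallest positive k with (x²)ᵏ = e is 3, so |⟨x²⟩| = 3.

Answer: 3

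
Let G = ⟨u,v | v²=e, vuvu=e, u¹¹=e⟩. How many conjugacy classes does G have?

The conjugacy classes (representative and size) are:
  [e] (size 1), [u¹⁰] (size 2), [u²] (size 2), [u³] (size 2), [u⁷] (size 2), [u⁶] (size 2), [u²v] (size 11).
Class equation: 1 + 2 + 2 + 2 + 2 + 2 + 11 = 22 = |G|. So G has 7 conjugacy classes.

Answer: 7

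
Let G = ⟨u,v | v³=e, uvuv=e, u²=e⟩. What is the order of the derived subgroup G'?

G' = [G, G] is generated by all commutators. The generator-pair commutators are: [u, v] = v.
The subgroup they normally generate is {e, v, v²}, of order 3.
Check: |G/G'| = 6/3 = 2 is the order of the abelianisation.

Answer: 3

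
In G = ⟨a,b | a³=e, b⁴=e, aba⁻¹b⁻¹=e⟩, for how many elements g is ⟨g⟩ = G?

G is cyclic of order 12. An element generates G iff its order is 12, and a cyclic group of order 12 has exactly φ(12) = 4 such elements.

Answer: 4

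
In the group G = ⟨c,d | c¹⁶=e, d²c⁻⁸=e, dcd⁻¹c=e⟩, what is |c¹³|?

Compute successive powers until reaching e:
  (c¹³)¹ = c¹³, (c¹³)² = c¹⁰, (c¹³)³ = c⁷, (c¹³)⁴ = c⁴, (c¹³)⁵ = c, (c¹³)⁶ = c¹⁴, (c¹³)⁷ = c¹¹, (c¹³)⁸ = c⁸, (c¹³)⁹ = c⁵, (c¹³)¹⁰ = c², (c¹³)¹¹ = c¹⁵, (c¹³)¹² = c¹², (c¹³)¹³ = c⁹, (c¹³)¹⁴ = c⁶, (c¹³)¹⁵ = c³, (c¹³)¹⁶ = e.
The smallest positive k with (c¹³)ᵏ = e is 16.

Answer: 16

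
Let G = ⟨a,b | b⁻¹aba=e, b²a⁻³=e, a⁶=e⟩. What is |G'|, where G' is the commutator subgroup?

G' = [G, G] is generated by all commutators. The generator-pair commutators are: [a, b] = a².
The subgroup they normally generate is {e, a², a⁴}, of order 3.
Check: |G/G'| = 12/3 = 4 is the order of the abelianisation.

Answer: 3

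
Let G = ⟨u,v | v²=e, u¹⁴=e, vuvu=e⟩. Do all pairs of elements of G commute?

u·v = uv but v·u = u¹³v, so u·v ≠ v·u and G is not abelian.

Answer: No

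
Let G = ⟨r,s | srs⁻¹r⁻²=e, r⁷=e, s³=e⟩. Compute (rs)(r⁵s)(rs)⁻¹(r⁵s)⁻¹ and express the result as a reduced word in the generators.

[(rs), (r⁵s)] = (rs)·(r⁵s)·(rs)⁻¹·(r⁵s)⁻¹.
  (rs) · (r⁵s) = r⁴s²
  (r⁴s²) · (r³s²) = r²s
  (r²s) · (rs²) = r⁴

Answer: r⁴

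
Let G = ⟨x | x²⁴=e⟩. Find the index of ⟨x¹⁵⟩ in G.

First find ord(x¹⁵) by computing successive powers:
  (x¹⁵)¹ = x¹⁵, (x¹⁵)² = x⁶, (x¹⁵)³ = x²¹, (x¹⁵)⁴ = x¹², (x¹⁵)⁵ = x³, (x¹⁵)⁶ = x¹⁸, (x¹⁵)⁷ = x⁹, (x¹⁵)⁸ = e.
So |⟨x¹⁵⟩| = ord(x¹⁵) = 8. With |G| = 24, by Lagrange [G : ⟨x¹⁵⟩] = 24/8 = 3.

Answer: 3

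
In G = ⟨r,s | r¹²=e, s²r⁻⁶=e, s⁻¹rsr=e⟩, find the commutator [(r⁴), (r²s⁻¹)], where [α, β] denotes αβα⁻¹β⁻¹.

[(r⁴), (r²s⁻¹)] = (r⁴)·(r²s⁻¹)·(r⁴)⁻¹·(r²s⁻¹)⁻¹.
  (r⁴) · (r²s⁻¹) = s
  s · (r⁸) = r⁴s
  (r⁴s) · (r²s) = r⁸

Answer: r⁸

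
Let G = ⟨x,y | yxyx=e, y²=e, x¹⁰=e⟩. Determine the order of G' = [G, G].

G' = [G, G] is generated by all commutators. The generator-pair commutators are: [x, y] = x².
The subgroup they normally generate is {e, x², x⁴, x⁶, x⁸}, of order 5.
Check: |G/G'| = 20/5 = 4 is the order of the abelianisation.

Answer: 5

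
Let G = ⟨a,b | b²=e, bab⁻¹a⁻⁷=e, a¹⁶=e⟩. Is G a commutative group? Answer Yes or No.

a·b = ab but b·a = a⁷b, so a·b ≠ b·a and G is not abelian.

Answer: No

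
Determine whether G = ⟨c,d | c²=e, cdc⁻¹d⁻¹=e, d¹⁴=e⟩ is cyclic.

|G| = 28, but the maximum element order in G is 14 < 28. No single element generates all of G, so G is not cyclic.

Answer: No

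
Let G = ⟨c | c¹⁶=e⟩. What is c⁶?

Compute successive powers of c, reducing at each step:
  c²: c · c = c²
  c³: (c²) · c = c³
  c⁴: (c³) · c = c⁴
  c⁵: (c⁴) · c = c⁵
  c⁶: (c⁵) · c = c⁶

Answer: c⁶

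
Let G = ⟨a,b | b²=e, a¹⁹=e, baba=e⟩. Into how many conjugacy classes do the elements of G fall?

The conjugacy classes (representative and size) are:
  [e] (size 1), [a¹⁸] (size 2), [a²] (size 2), [a¹⁶] (size 2), [a⁴] (size 2), [a¹⁴] (size 2), [a¹³] (size 2), [a¹²] (size 2), [a⁸] (size 2), [a⁹] (size 2), [b] (size 19).
Class equation: 1 + 2 + 2 + 2 + 2 + 2 + 2 + 2 + 2 + 2 + 19 = 38 = |G|. So G has 11 conjugacy classes.

Answer: 11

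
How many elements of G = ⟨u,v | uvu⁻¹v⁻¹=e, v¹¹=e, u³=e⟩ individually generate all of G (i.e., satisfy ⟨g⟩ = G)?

G is cyclic of order 33. An element generates G iff its order is 33, and a cyclic group of order 33 has exactly φ(33) = 20 such elements.

Answer: 20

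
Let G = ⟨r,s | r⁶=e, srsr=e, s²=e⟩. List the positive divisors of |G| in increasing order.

|G| = 12 = 2² · 3. By Lagrange's theorem the order of any subgroup divides 12; the divisors of 12 are 1, 2, 3, 4, 6, 12.

Answer: 1, 2, 3, 4, 6, 12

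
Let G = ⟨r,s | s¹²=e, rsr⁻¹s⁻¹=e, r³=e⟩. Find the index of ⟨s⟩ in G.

First find ord(s) by computing successive powers:
  s¹ = s, s² = s², s³ = s³, s⁴ = s⁴, s⁵ = s⁵, s⁶ = s⁶, s⁷ = s⁷, s⁸ = s⁸, s⁹ = s⁹, s¹⁰ = s¹⁰, s¹¹ = s¹¹, s¹² = e.
So |⟨s⟩| = ord(s) = 12. With |G| = 36, by Lagrange [G : ⟨s⟩] = 36/12 = 3.

Answer: 3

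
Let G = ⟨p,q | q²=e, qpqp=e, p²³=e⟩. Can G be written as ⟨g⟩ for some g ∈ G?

Every cyclic group is abelian. But p·q = pq while q·p = p²²q, so p·q ≠ q·p and G is not abelian. Hence G is not cyclic.

Answer: No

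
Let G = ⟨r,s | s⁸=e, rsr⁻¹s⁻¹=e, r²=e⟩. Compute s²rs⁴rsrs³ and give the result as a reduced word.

Multiply left to right, reducing at each step:
  (s²) · r = rs²
  (rs²) · s⁴ = rs⁶
  (rs⁶) · r = s⁶
  (s⁶) · s = s⁷
  (s⁷) · r = rs⁷
  (rs⁷) · s³ = rs²

Answer: rs²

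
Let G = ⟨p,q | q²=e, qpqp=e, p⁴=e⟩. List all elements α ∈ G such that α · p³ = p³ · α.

⟨p³⟩ ⊆ C_G(p³) since powers of p³ commute with p³; so |C_G(p³)| ≥ |⟨p³⟩| = 4.
By orbit–stabilizer, |C_G(p³)| = |G| / |conj. class of p³| = 8 / 2 = 4.
The 4 elements commuting with p³ are {e, p, p², p³}.

Answer: {e, p, p², p³}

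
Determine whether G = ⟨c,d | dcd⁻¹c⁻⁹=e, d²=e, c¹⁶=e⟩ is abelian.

c·d = cd but d·c = c⁹d, so c·d ≠ d·c and G is not abelian.

Answer: No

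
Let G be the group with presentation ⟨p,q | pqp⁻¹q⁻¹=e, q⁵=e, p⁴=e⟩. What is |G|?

Enumerate words in the generators, reducing via the relations: the distinct elements are
  {e, p, q, pq, p², p³, q², q³, q⁴, pq², pq³, pq⁴, p²q, p³q, p²q², p²q³, p²q⁴, p³q², p³q³, p³q⁴}.
No further products give new elements, so |G| = 20.

Answer: 20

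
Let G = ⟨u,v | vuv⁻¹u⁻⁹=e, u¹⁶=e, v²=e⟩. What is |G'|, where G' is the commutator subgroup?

G' = [G, G] is generated by all commutators. The generator-pair commutators are: [u, v] = u⁸.
The subgroup they normally generate is {e, u⁸}, of order 2.
Check: |G/G'| = 32/2 = 16 is the order of the abelianisation.

Answer: 2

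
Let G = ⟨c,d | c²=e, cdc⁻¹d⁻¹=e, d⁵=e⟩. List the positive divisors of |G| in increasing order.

|G| = 10 = 2 · 5. By Lagrange's theorem the order of any subgroup divides 10; the divisors of 10 are 1, 2, 5, 10.

Answer: 1, 2, 5, 10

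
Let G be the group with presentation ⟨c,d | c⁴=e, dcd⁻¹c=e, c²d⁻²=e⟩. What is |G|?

Enumerate words in the generators, reducing via the relations: the distinct elements are
  {c, d, e, cd, c², c³, d⁻¹, cd⁻¹}.
No further products give new elements, so |G| = 8.

Answer: 8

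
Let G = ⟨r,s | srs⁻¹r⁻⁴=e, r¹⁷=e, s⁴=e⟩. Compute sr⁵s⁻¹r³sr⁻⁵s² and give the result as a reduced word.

Multiply left to right, reducing at each step:
  s · r⁵ = r³s
  (r³s) · s⁻¹ = r³
  (r³) · r³ = r⁶
  (r⁶) · s = r⁶s
  (r⁶s) · r⁻⁵ = r³s
  (r³s) · s² = r³s³

Answer: r³s³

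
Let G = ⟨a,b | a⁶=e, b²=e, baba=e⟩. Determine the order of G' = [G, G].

G' = [G, G] is generated by all commutators. The generator-pair commutators are: [a, b] = a².
The subgroup they normally generate is {e, a², a⁴}, of order 3.
Check: |G/G'| = 12/3 = 4 is the order of the abelianisation.

Answer: 3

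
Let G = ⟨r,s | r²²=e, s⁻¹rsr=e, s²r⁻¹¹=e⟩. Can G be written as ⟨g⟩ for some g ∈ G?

Every cyclic group is abelian. But r·s = rs while s·r = r¹⁰s⁻¹, so r·s ≠ s·r and G is not abelian. Hence G is not cyclic.

Answer: No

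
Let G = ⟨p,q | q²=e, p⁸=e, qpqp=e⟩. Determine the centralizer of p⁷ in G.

⟨p⁷⟩ ⊆ C_G(p⁷) since powers of p⁷ commute with p⁷; so |C_G(p⁷)| ≥ |⟨p⁷⟩| = 8.
By orbit–stabilizer, |C_G(p⁷)| = |G| / |conj. class of p⁷| = 16 / 2 = 8.
The 8 elements commuting with p⁷ are {e, p, p², p³, p⁴, p⁵, p⁶, p⁷}.

Answer: {e, p, p², p³, p⁴, p⁵, p⁶, p⁷}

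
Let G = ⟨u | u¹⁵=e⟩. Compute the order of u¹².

Compute successive powers until reaching e:
  (u¹²)¹ = u¹², (u¹²)² = u⁹, (u¹²)³ = u⁶, (u¹²)⁴ = u³, (u¹²)⁵ = e.
The smallest positive k with (u¹²)ᵏ = e is 5.

Answer: 5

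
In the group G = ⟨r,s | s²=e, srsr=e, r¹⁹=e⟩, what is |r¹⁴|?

Compute successive powers until reaching e:
  (r¹⁴)¹ = r¹⁴, (r¹⁴)² = r⁹, (r¹⁴)³ = r⁴, (r¹⁴)⁴ = r¹⁸, (r¹⁴)⁵ = r¹³, (r¹⁴)⁶ = r⁸, (r¹⁴)⁷ = r³, (r¹⁴)⁸ = r¹⁷, (r¹⁴)⁹ = r¹², (r¹⁴)¹⁰ = r⁷, (r¹⁴)¹¹ = r², (r¹⁴)¹² = r¹⁶, (r¹⁴)¹³ = r¹¹, (r¹⁴)¹⁴ = r⁶, (r¹⁴)¹⁵ = r, (r¹⁴)¹⁶ = r¹⁵, (r¹⁴)¹⁷ = r¹⁰, (r¹⁴)¹⁸ = r⁵, (r¹⁴)¹⁹ = e.
The smallest positive k with (r¹⁴)ᵏ = e is 19.

Answer: 19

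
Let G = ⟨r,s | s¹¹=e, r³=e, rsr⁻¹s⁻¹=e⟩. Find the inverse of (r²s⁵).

The order of (r²s⁵) is 33 (smallest k with (r²s⁵)ᵏ = e), so (r²s⁵)⁻¹ = (r²s⁵)³² = rs⁶.
Check: (r²s⁵) · (rs⁶) → (r²s⁵) · r = s⁵;   (s⁵) · s⁶ = e, giving e as required.

Answer: rs⁶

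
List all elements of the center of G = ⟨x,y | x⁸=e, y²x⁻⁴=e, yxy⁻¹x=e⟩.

An element z ∈ Z(G) iff z commutes with every generator.
For example x⁴ is central: (x⁴)·x = x⁵ = x·(x⁴); (x⁴)·y = y⁻¹ = y·(x⁴).
Whereas x ∉ Z(G) since x·y = xy ≠ x³y⁻¹ = y·x.
Checking each of the 16 elements this way gives Z(G) = {e, x⁴}, of order 2.

Answer: {e, x⁴}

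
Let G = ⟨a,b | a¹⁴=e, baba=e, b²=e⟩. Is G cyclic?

Every cyclic group is abelian. But a·b = ab while b·a = a¹³b, so a·b ≠ b·a and G is not abelian. Hence G is not cyclic.

Answer: No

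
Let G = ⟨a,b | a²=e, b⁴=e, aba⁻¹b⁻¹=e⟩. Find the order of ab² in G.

Compute successive powers until reaching e:
  (ab²)¹ = ab², (ab²)² = e.
The smallest positive k with (ab²)ᵏ = e is 2.

Answer: 2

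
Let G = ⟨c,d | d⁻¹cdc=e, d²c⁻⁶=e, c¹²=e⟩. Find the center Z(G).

An element z ∈ Z(G) iff z commutes with every generator.
For example c⁶ is central: (c⁶)·c = c⁷ = c·(c⁶); (c⁶)·d = d⁻¹ = d·(c⁶).
Whereas c ∉ Z(G) since c·d = cd ≠ c⁵d⁻¹ = d·c.
Checking each of the 24 elements this way gives Z(G) = {e, c⁶}, of order 2.

Answer: {e, c⁶}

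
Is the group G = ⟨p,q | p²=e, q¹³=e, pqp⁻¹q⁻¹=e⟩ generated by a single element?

|G| = 26. The element pq has order 26 (its powers give 26 distinct elements), so ⟨pq⟩ = G and G is cyclic.

Answer: Yes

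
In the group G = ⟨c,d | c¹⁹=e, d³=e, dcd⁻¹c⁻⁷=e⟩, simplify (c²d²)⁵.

Compute successive powers of (c²d²), reducing at each step:
  (c²d²)²: (c²d²) · c² = c⁵d²;   (c⁵d²) · d² = c⁵d
  (c²d²)³: (c⁵d) · c² = d;   d · d² = e
  (c²d²)⁴: e · c² = c²;   (c²) · d² = c²d²
  (c²d²)⁵: (c²d²) · c² = c⁵d²;   (c⁵d²) · d² = c⁵d

Answer: c⁵d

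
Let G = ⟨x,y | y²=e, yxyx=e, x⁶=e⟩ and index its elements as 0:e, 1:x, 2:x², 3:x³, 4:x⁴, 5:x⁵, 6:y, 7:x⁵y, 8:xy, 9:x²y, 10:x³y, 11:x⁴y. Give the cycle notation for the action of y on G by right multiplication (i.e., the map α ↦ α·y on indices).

(0 6)(1 8)(2 9)(3 10)(4 11)(5 7)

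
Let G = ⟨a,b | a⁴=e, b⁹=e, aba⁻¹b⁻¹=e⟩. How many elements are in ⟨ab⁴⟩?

|⟨ab⁴⟩| equals the order of ab⁴. Compute successive powers until reaching e:
  (ab⁴)¹ = ab⁴, (ab⁴)² = a²b⁸, (ab⁴)³ = a³b³, (ab⁴)⁴ = b⁷, (ab⁴)⁵ = ab², (ab⁴)⁶ = a²b⁶, (ab⁴)⁷ = a³b, (ab⁴)⁸ = b⁵, (ab⁴)⁹ = a, (ab⁴)¹⁰ = a²b⁴, (ab⁴)¹¹ = a³b⁸, (ab⁴)¹² = b³, (ab⁴)¹³ = ab⁷, (ab⁴)¹⁴ = a²b², (ab⁴)¹⁵ = a³b⁶, (ab⁴)¹⁶ = b, (ab⁴)¹⁷ = ab⁵, (ab⁴)¹⁸ = a², (ab⁴)¹⁹ = a³b⁴, (ab⁴)²⁰ = b⁸, (ab⁴)²¹ = ab³, (ab⁴)²² = a²b⁷, (ab⁴)²³ = a³b², (ab⁴)²⁴ = b⁶, (ab⁴)²⁵ = ab, (ab⁴)²⁶ = a²b⁵, (ab⁴)²⁷ = a³, (ab⁴)²⁸ = b⁴, (ab⁴)²⁹ = ab⁸, (ab⁴)³⁰ = a²b³, (ab⁴)³¹ = a³b⁷, (ab⁴)³² = b², (ab⁴)³³ = ab⁶, (ab⁴)³⁴ = a²b, (ab⁴)³⁵ = a³b⁵, (ab⁴)³⁶ = e.
The smallest positive k with (ab⁴)ᵏ = e is 36, so |⟨ab⁴⟩| = 36.

Answer: 36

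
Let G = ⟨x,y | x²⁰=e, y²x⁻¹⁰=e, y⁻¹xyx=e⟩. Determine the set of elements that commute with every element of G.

An element z ∈ Z(G) iff z commutes with every generator.
For example x¹⁰ is central: (x¹⁰)·x = x¹¹ = x·(x¹⁰); (x¹⁰)·y = y⁻¹ = y·(x¹⁰).
Whereas x ∉ Z(G) since x·y = xy ≠ x⁹y⁻¹ = y·x.
Checking each of the 40 elements this way gives Z(G) = {e, x¹⁰}, of order 2.

Answer: {e, x¹⁰}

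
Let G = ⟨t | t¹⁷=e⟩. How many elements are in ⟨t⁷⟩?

|⟨t⁷⟩| equals the order of t⁷. Compute successive powers until reaching e:
  (t⁷)¹ = t⁷, (t⁷)² = t¹⁴, (t⁷)³ = t⁴, (t⁷)⁴ = t¹¹, (t⁷)⁵ = t, (t⁷)⁶ = t⁸, (t⁷)⁷ = t¹⁵, (t⁷)⁸ = t⁵, (t⁷)⁹ = t¹², (t⁷)¹⁰ = t², (t⁷)¹¹ = t⁹, (t⁷)¹² = t¹⁶, (t⁷)¹³ = t⁶, (t⁷)¹⁴ = t¹³, (t⁷)¹⁵ = t³, (t⁷)¹⁶ = t¹⁰, (t⁷)¹⁷ = e.
The smallest positive k with (t⁷)ᵏ = e is 17, so |⟨t⁷⟩| = 17.

Answer: 17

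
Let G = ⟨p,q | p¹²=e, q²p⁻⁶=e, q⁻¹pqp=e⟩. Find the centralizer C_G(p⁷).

⟨p⁷⟩ ⊆ C_G(p⁷) since powers of p⁷ commute with p⁷; so |C_G(p⁷)| ≥ |⟨p⁷⟩| = 12.
By orbit–stabilizer, |C_G(p⁷)| = |G| / |conj. class of p⁷| = 24 / 2 = 12.
The 12 elements commuting with p⁷ are {e, p, p², p³, p⁴, p⁵, p⁶, p⁷, p⁸, p⁹, p¹⁰, p¹¹}.

Answer: {e, p, p², p³, p⁴, p⁵, p⁶, p⁷, p⁸, p⁹, p¹⁰, p¹¹}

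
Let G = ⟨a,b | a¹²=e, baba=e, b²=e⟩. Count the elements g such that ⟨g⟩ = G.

⟨g⟩ = G would require ord(g) = |G| = 24, but the maximum element order in G is 12 < 24. So G is not cyclic and no single element generates it: the count is 0.

Answer: 0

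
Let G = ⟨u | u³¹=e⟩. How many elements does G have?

G is generated by a single element, so G is cyclic. The relator gives u³¹ = e and no smaller power is forced to be e, so the 31 powers {e, u, u², u³, u⁴, u⁵, u⁶, u⁷, u⁸, u⁹, u²², u²³, u²¹, u²⁰, u²⁴, u²⁵, u²⁶, u²⁷, u²⁸, u²⁹, u³⁰, u¹², u¹³, u¹¹, u¹⁰, u¹⁴, u¹⁵, u¹⁶, u¹⁷, u¹⁸, u¹⁹} are distinct. Hence |G| = 31.

Answer: 31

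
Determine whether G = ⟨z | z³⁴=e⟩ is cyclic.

|G| = 34. The element z has order 34 (its powers give 34 distinct elements), so ⟨z⟩ = G and G is cyclic.

Answer: Yes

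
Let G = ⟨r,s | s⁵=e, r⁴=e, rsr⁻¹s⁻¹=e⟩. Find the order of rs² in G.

Compute successive powers until reaching e:
  (rs²)¹ = rs², (rs²)² = r²s⁴, (rs²)³ = r³s, (rs²)⁴ = s³, (rs²)⁵ = r, (rs²)⁶ = r²s², (rs²)⁷ = r³s⁴, (rs²)⁸ = s, (rs²)⁹ = rs³, (rs²)¹⁰ = r², (rs²)¹¹ = r³s², (rs²)¹² = s⁴, (rs²)¹³ = rs, (rs²)¹⁴ = r²s³, (rs²)¹⁵ = r³, (rs²)¹⁶ = s², (rs²)¹⁷ = rs⁴, (rs²)¹⁸ = r²s, (rs²)¹⁹ = r³s³, (rs²)²⁰ = e.
The smallest positive k with (rs²)ᵏ = e is 20.

Answer: 20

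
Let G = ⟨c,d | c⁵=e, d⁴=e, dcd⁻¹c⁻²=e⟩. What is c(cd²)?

Compute c · (cd²) by multiplying left to right and reducing via the relations at each step:
  c · c = c²
  (c²) · d² = c²d²

Answer: c²d²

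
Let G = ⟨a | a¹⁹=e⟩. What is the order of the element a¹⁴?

Compute successive powers until reaching e:
  (a¹⁴)¹ = a¹⁴, (a¹⁴)² = a⁹, (a¹⁴)³ = a⁴, (a¹⁴)⁴ = a¹⁸, (a¹⁴)⁵ = a¹³, (a¹⁴)⁶ = a⁸, (a¹⁴)⁷ = a³, (a¹⁴)⁸ = a¹⁷, (a¹⁴)⁹ = a¹², (a¹⁴)¹⁰ = a⁷, (a¹⁴)¹¹ = a², (a¹⁴)¹² = a¹⁶, (a¹⁴)¹³ = a¹¹, (a¹⁴)¹⁴ = a⁶, (a¹⁴)¹⁵ = a, (a¹⁴)¹⁶ = a¹⁵, (a¹⁴)¹⁷ = a¹⁰, (a¹⁴)¹⁸ = a⁵, (a¹⁴)¹⁹ = e.
The smallest positive k with (a¹⁴)ᵏ = e is 19.

Answer: 19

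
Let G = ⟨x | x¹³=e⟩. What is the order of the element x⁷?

Compute successive powers until reaching e:
  (x⁷)¹ = x⁷, (x⁷)² = x, (x⁷)³ = x⁸, (x⁷)⁴ = x², (x⁷)⁵ = x⁹, (x⁷)⁶ = x³, (x⁷)⁷ = x¹⁰, (x⁷)⁸ = x⁴, (x⁷)⁹ = x¹¹, (x⁷)¹⁰ = x⁵, (x⁷)¹¹ = x¹², (x⁷)¹² = x⁶, (x⁷)¹³ = e.
The smallest positive k with (x⁷)ᵏ = e is 13.

Answer: 13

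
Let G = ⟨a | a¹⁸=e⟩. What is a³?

Compute successive powers of a, reducing at each step:
  a²: a · a = a²
  a³: (a²) · a = a³

Answer: a³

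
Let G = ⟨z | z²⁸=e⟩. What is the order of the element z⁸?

Compute successive powers until reaching e:
  (z⁸)¹ = z⁸, (z⁸)² = z¹⁶, (z⁸)³ = z²⁴, (z⁸)⁴ = z⁴, (z⁸)⁵ = z¹², (z⁸)⁶ = z²⁰, (z⁸)⁷ = e.
The smallest positive k with (z⁸)ᵏ = e is 7.

Answer: 7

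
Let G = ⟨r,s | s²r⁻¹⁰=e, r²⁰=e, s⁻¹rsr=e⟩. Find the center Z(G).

An element z ∈ Z(G) iff z commutes with every generator.
For example r¹⁰ is central: (r¹⁰)·r = r¹¹ = r·(r¹⁰); (r¹⁰)·s = s⁻¹ = s·(r¹⁰).
Whereas r ∉ Z(G) since r·s = rs ≠ r⁹s⁻¹ = s·r.
Checking each of the 40 elements this way gives Z(G) = {e, r¹⁰}, of order 2.

Answer: {e, r¹⁰}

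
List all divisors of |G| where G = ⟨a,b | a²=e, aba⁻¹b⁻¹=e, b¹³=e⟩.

|G| = 26 = 2 · 13. By Lagrange's theorem the order of any subgroup divides 26; the divisors of 26 are 1, 2, 13, 26.

Answer: 1, 2, 13, 26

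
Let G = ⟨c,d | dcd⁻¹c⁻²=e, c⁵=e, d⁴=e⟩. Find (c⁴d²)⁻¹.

The order of (c⁴d²) is 2 (smallest k with (c⁴d²)ᵏ = e), so (c⁴d²)⁻¹ = (c⁴d²)¹ = c⁴d².
Check: (c⁴d²) · (c⁴d²) → (c⁴d²) · c⁴ = d²;   (d²) · d² = e, giving e as required.

Answer: c⁴d²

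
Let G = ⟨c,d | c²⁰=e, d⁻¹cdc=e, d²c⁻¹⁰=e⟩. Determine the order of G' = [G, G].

G' = [G, G] is generated by all commutators. The generator-pair commutators are: [c, d] = c².
The subgroup they normally generate is {e, c², c⁴, c⁶, c⁸, c¹⁰, c¹², c¹⁴, c¹⁶, c¹⁸}, of order 10.
Check: |G/G'| = 40/10 = 4 is the order of the abelianisation.

Answer: 10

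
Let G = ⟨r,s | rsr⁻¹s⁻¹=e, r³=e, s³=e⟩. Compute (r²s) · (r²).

Compute (r²s) · (r²) by multiplying left to right and reducing via the relations at each step:
  (r²s) · r² = rs

Answer: rs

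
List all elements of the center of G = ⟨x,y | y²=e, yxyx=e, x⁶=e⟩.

An element z ∈ Z(G) iff z commutes with every generator.
For example x³ is central: (x³)·x = x⁴ = x·(x³); (x³)·y = x³y = y·(x³).
Whereas x ∉ Z(G) since x·y = xy ≠ x⁵y = y·x.
Checking each of the 12 elements this way gives Z(G) = {e, x³}, of order 2.

Answer: {e, x³}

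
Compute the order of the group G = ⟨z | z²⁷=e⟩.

G is generated by a single element, so G is cyclic. The relator gives z²⁷ = e and no smaller power is forced to be e, so the 27 powers {e, z, z², z³, z⁴, z⁵, z⁶, z⁷, z⁸, z⁹, z²², z²³, z²¹, z²⁰, z²⁴, z²⁵, z²⁶, z¹², z¹³, z¹¹, z¹⁰, z¹⁴, z¹⁵, z¹⁶, z¹⁷, z¹⁸, z¹⁹} are distinct. Hence |G| = 27.

Answer: 27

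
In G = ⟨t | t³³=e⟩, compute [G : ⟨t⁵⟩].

First find ord(t⁵) by computing successive powers:
  (t⁵)¹ = t⁵, (t⁵)² = t¹⁰, (t⁵)³ = t¹⁵, (t⁵)⁴ = t²⁰, (t⁵)⁵ = t²⁵, (t⁵)⁶ = t³⁰, (t⁵)⁷ = t², (t⁵)⁸ = t⁷, (t⁵)⁹ = t¹², (t⁵)¹⁰ = t¹⁷, (t⁵)¹¹ = t²², (t⁵)¹² = t²⁷, (t⁵)¹³ = t³², (t⁵)¹⁴ = t⁴, (t⁵)¹⁵ = t⁹, (t⁵)¹⁶ = t¹⁴, (t⁵)¹⁷ = t¹⁹, (t⁵)¹⁸ = t²⁴, (t⁵)¹⁹ = t²⁹, (t⁵)²⁰ = t, (t⁵)²¹ = t⁶, (t⁵)²² = t¹¹, (t⁵)²³ = t¹⁶, (t⁵)²⁴ = t²¹, (t⁵)²⁵ = t²⁶, (t⁵)²⁶ = t³¹, (t⁵)²⁷ = t³, (t⁵)²⁸ = t⁸, (t⁵)²⁹ = t¹³, (t⁵)³⁰ = t¹⁸, (t⁵)³¹ = t²³, (t⁵)³² = t²⁸, (t⁵)³³ = e.
So |⟨t⁵⟩| = ord(t⁵) = 33. With |G| = 33, by Lagrange [G : ⟨t⁵⟩] = 33/33 = 1.

Answer: 1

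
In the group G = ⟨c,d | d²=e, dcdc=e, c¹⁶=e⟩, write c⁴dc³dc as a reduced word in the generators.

Multiply left to right, reducing at each step:
  (c⁴) · d = c⁴d
  (c⁴d) · c³ = cd
  (cd) · d = c
  c · c = c²

Answer: c²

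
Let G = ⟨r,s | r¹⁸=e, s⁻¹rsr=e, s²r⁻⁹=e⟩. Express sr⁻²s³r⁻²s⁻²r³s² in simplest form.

Multiply left to right, reducing at each step:
  s · r⁻² = r²s
  (r²s) · s³ = r²
  (r²) · r⁻² = e
  e · s⁻² = r⁹
  (r⁹) · r³ = r¹²
  (r¹²) · s² = r³

Answer: r³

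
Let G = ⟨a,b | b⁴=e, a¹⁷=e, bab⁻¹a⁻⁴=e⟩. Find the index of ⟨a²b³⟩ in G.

First find ord(a²b³) by computing successive powers:
  (a²b³)¹ = a²b³, (a²b³)² = a¹¹b², (a²b³)³ = a⁹b, (a²b³)⁴ = e.
So |⟨a²b³⟩| = ord(a²b³) = 4. With |G| = 68, by Lagrange [G : ⟨a²b³⟩] = 68/4 = 17.

Answer: 17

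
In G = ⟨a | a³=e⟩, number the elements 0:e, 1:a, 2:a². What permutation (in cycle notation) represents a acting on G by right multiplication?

(0 1 2)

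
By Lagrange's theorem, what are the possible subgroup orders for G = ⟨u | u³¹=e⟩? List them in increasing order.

|G| = 31 = 31. By Lagrange's theorem the order of any subgroup divides 31; the divisors of 31 are 1, 31.

Answer: 1, 31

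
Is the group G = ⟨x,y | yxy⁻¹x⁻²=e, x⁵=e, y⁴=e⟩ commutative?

x·y = xy but y·x = x²y, so x·y ≠ y·x and G is not abelian.

Answer: No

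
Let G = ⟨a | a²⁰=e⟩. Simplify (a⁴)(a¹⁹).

Compute (a⁴) · (a¹⁹) by multiplying left to right and reducing via the relations at each step:
  (a⁴) · a¹⁹ = a³

Answer: a³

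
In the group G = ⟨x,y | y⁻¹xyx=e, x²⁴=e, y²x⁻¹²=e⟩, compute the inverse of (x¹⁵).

The order of (x¹⁵) is 8 (smallest k with (x¹⁵)ᵏ = e), so (x¹⁵)⁻¹ = (x¹⁵)⁷ = x⁹.
Check: (x¹⁵) · (x⁹) → (x¹⁵) · x⁹ = e, giving e as required.

Answer: x⁹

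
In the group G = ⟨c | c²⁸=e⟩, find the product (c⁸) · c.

Compute (c⁸) · c by multiplying left to right and reducing via the relations at each step:
  (c⁸) · c = c⁹

Answer: c⁹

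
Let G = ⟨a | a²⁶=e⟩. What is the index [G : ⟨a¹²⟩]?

First find ord(a¹²) by computing successive powers:
  (a¹²)¹ = a¹², (a¹²)² = a²⁴, (a¹²)³ = a¹⁰, (a¹²)⁴ = a²², (a¹²)⁵ = a⁸, (a¹²)⁶ = a²⁰, (a¹²)⁷ = a⁶, (a¹²)⁸ = a¹⁸, (a¹²)⁹ = a⁴, (a¹²)¹⁰ = a¹⁶, (a¹²)¹¹ = a², (a¹²)¹² = a¹⁴, (a¹²)¹³ = e.
So |⟨a¹²⟩| = ord(a¹²) = 13. With |G| = 26, by Lagrange [G : ⟨a¹²⟩] = 26/13 = 2.

Answer: 2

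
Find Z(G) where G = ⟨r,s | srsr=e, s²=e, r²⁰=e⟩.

An element z ∈ Z(G) iff z commutes with every generator.
For example r¹⁰ is central: (r¹⁰)·r = r¹¹ = r·(r¹⁰); (r¹⁰)·s = r¹⁰s = s·(r¹⁰).
Whereas r ∉ Z(G) since r·s = rs ≠ r¹⁹s = s·r.
Checking each of the 40 elements this way gives Z(G) = {e, r¹⁰}, of order 2.

Answer: {e, r¹⁰}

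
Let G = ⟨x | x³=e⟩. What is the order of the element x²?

Compute successive powers until reaching e:
  (x²)¹ = x², (x²)² = x, (x²)³ = e.
The smallest positive k with (x²)ᵏ = e is 3.

Answer: 3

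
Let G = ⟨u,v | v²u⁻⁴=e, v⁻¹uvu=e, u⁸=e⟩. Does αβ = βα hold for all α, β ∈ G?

u·v = uv but v·u = u³v⁻¹, so u·v ≠ v·u and G is not abelian.

Answer: No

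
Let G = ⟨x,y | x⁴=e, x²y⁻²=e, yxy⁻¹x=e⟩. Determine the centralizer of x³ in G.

⟨x³⟩ ⊆ C_G(x³) since powers of x³ commute with x³; so |C_G(x³)| ≥ |⟨x³⟩| = 4.
By orbit–stabilizer, |C_G(x³)| = |G| / |conj. class of x³| = 8 / 2 = 4.
The 4 elements commuting with x³ are {e, x, x², x³}.

Answer: {e, x, x², x³}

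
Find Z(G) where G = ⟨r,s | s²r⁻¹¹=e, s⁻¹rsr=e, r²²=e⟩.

An element z ∈ Z(G) iff z commutes with every generator.
For example r¹¹ is central: (r¹¹)·r = r¹² = r·(r¹¹); (r¹¹)·s = s⁻¹ = s·(r¹¹).
Whereas r ∉ Z(G) since r·s = rs ≠ r¹⁰s⁻¹ = s·r.
Checking each of the 44 elements this way gives Z(G) = {e, r¹¹}, of order 2.

Answer: {e, r¹¹}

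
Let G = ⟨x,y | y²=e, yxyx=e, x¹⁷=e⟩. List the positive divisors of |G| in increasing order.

|G| = 34 = 2 · 17. By Lagrange's theorem the order of any subgroup divides 34; the divisors of 34 are 1, 2, 17, 34.

Answer: 1, 2, 17, 34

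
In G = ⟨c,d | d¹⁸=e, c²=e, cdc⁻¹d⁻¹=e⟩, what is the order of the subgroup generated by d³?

|⟨d³⟩| equals the order of d³. Compute successive powers until reaching e:
  (d³)¹ = d³, (d³)² = d⁶, (d³)³ = d⁹, (d³)⁴ = d¹², (d³)⁵ = d¹⁵, (d³)⁶ = e.
The smallest positive k with (d³)ᵏ = e is 6, so |⟨d³⟩| = 6.

Answer: 6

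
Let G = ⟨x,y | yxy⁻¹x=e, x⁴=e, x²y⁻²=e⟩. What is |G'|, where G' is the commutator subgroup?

G' = [G, G] is generated by all commutators. The generator-pair commutators are: [x, y] = x².
The subgroup they normally generate is {e, x²}, of order 2.
Check: |G/G'| = 8/2 = 4 is the order of the abelianisation.

Answer: 2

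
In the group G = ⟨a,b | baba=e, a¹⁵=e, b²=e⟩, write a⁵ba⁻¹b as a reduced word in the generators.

Multiply left to right, reducing at each step:
  (a⁵) · b = a⁵b
  (a⁵b) · a⁻¹ = a⁶b
  (a⁶b) · b = a⁶

Answer: a⁶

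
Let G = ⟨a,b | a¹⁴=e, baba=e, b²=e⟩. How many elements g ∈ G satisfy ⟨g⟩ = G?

⟨g⟩ = G would require ord(g) = |G| = 28, but the maximum element order in G is 14 < 28. So G is not cyclic and no single element generates it: the count is 0.

Answer: 0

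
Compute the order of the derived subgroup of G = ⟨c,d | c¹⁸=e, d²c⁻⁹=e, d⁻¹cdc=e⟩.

G' = [G, G] is generated by all commutators. The generator-pair commutators are: [c, d] = c².
The subgroup they normally generate is {e, c², c⁴, c⁶, c⁸, c¹⁰, c¹², c¹⁴, c¹⁶}, of order 9.
Check: |G/G'| = 36/9 = 4 is the order of the abelianisation.

Answer: 9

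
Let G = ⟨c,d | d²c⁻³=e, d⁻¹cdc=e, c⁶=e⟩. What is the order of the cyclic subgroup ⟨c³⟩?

|⟨c³⟩| equals the order of c³. Compute successive powers until reaching e:
  (c³)¹ = c³, (c³)² = e.
The smallest positive k with (c³)ᵏ = e is 2, so |⟨c³⟩| = 2.

Answer: 2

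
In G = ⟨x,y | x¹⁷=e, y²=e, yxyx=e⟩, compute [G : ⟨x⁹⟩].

First find ord(x⁹) by computing successive powers:
  (x⁹)¹ = x⁹, (x⁹)² = x, (x⁹)³ = x¹⁰, (x⁹)⁴ = x², (x⁹)⁵ = x¹¹, (x⁹)⁶ = x³, (x⁹)⁷ = x¹², (x⁹)⁸ = x⁴, (x⁹)⁹ = x¹³, (x⁹)¹⁰ = x⁵, (x⁹)¹¹ = x¹⁴, (x⁹)¹² = x⁶, (x⁹)¹³ = x¹⁵, (x⁹)¹⁴ = x⁷, (x⁹)¹⁵ = x¹⁶, (x⁹)¹⁶ = x⁸, (x⁹)¹⁷ = e.
So |⟨x⁹⟩| = ord(x⁹) = 17. With |G| = 34, by Lagrange [G : ⟨x⁹⟩] = 34/17 = 2.

Answer: 2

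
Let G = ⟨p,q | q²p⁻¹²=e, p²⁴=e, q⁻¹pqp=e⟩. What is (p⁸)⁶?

Compute successive powers of (p⁸), reducing at each step:
  (p⁸)²: (p⁸) · p⁸ = p¹⁶
  (p⁸)³: (p¹⁶) · p⁸ = e
  (p⁸)⁴: e · p⁸ = p⁸
  (p⁸)⁵: (p⁸) · p⁸ = p¹⁶
  (p⁸)⁶: (p¹⁶) · p⁸ = e

Answer: e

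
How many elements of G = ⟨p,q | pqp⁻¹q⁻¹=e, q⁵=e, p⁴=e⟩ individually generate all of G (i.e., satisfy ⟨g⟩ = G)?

G is cyclic of order 20. An element generates G iff its order is 20, and a cyclic group of order 20 has exactly φ(20) = 8 such elements.

Answer: 8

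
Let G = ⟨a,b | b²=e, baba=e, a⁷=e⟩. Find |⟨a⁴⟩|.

|⟨a⁴⟩| equals the order of a⁴. Compute successive powers until reaching e:
  (a⁴)¹ = a⁴, (a⁴)² = a, (a⁴)³ = a⁵, (a⁴)⁴ = a², (a⁴)⁵ = a⁶, (a⁴)⁶ = a³, (a⁴)⁷ = e.
The smallest positive k with (a⁴)ᵏ = e is 7, so |⟨a⁴⟩| = 7.

Answer: 7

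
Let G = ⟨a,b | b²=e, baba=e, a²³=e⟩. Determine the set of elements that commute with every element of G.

An element z ∈ Z(G) iff z commutes with every generator.
For example e is central: e·a = a = a·e; e·b = b = b·e.
Whereas a ∉ Z(G) since a·b = ab ≠ a²²b = b·a.
Checking each of the 46 elements this way gives Z(G) = {e}, of order 1.

Answer: {e}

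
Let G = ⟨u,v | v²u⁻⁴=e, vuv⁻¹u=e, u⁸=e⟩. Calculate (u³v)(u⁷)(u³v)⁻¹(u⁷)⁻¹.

[(u³v), (u⁷)] = (u³v)·(u⁷)·(u³v)⁻¹·(u⁷)⁻¹.
  (u³v) · (u⁷) = v⁻¹
  (v⁻¹) · (u³v⁻¹) = u
  u · u = u²

Answer: u²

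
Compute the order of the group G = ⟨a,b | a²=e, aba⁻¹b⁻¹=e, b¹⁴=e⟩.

Enumerate words in the generators, reducing via the relations: the distinct elements are
  {a, b, e, ab, b², b³, b⁴, b⁵, b⁶, b⁷, b⁸, b⁹, ab², ab³, ab⁴, ab⁵, ab⁶, ab⁷, ab⁸, ab⁹, b¹², b¹³, b¹¹, b¹⁰, ab¹², ab¹³, ab¹¹, ab¹⁰}.
No further products give new elements, so |G| = 28.

Answer: 28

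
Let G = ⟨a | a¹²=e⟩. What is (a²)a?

Compute (a²) · a by multiplying left to right and reducing via the relations at each step:
  (a²) · a = a³

Answer: a³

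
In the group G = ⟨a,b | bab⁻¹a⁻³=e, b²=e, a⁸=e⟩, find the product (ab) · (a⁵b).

Compute (ab) · (a⁵b) by multiplying left to right and reducing via the relations at each step:
  (ab) · a⁵ = b
  b · b = e

Answer: e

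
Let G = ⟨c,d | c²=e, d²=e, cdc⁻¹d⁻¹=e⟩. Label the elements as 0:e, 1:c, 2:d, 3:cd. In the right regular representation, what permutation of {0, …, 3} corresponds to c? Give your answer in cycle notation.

(0 1)(2 3)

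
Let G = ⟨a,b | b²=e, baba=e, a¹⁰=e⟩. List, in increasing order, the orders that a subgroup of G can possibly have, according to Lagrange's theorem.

|G| = 20 = 2² · 5. By Lagrange's theorem the order of any subgroup divides 20; the divisors of 20 are 1, 2, 4, 5, 10, 20.

Answer: 1, 2, 4, 5, 10, 20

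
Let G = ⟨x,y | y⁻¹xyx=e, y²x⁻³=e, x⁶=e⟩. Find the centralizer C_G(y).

⟨y⟩ ⊆ C_G(y) since powers of y commute with y; so |C_G(y)| ≥ |⟨y⟩| = 4.
By orbit–stabilizer, |C_G(y)| = |G| / |conj. class of y| = 12 / 3 = 4.
The 4 elements commuting with y are {e, x³, y, y⁻¹}.

Answer: {e, x³, y, y⁻¹}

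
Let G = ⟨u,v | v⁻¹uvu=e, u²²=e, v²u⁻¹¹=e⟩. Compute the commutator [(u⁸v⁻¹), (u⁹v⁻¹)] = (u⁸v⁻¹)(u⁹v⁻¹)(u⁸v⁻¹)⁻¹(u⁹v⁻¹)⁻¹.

[(u⁸v⁻¹), (u⁹v⁻¹)] = (u⁸v⁻¹)·(u⁹v⁻¹)·(u⁸v⁻¹)⁻¹·(u⁹v⁻¹)⁻¹.
  (u⁸v⁻¹) · (u⁹v⁻¹) = u¹⁰
  (u¹⁰) · (u⁸v) = u⁷v⁻¹
  (u⁷v⁻¹) · (u⁹v) = u²⁰

Answer: u²⁰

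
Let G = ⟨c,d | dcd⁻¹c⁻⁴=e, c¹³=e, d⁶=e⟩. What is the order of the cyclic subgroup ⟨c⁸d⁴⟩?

|⟨c⁸d⁴⟩| equals the order of c⁸d⁴. Compute successive powers until reaching e:
  (c⁸d⁴)¹ = c⁸d⁴, (c⁸d⁴)² = c²d², (c⁸d⁴)³ = e.
The smallest positive k with (c⁸d⁴)ᵏ = e is 3, so |⟨c⁸d⁴⟩| = 3.

Answer: 3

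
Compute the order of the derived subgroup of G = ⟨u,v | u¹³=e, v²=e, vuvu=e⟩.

G' = [G, G] is generated by all commutators. The generator-pair commutators are: [u, v] = u².
The subgroup they normally generate is {e, u, u², u³, u⁴, u⁵, u⁶, u⁷, u⁸, u⁹, u¹⁰, u¹¹, u¹²}, of order 13.
Check: |G/G'| = 26/13 = 2 is the order of the abelianisation.

Answer: 13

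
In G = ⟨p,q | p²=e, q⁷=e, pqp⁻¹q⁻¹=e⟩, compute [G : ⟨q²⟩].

First find ord(q²) by computing successive powers:
  (q²)¹ = q², (q²)² = q⁴, (q²)³ = q⁶, (q²)⁴ = q, (q²)⁵ = q³, (q²)⁶ = q⁵, (q²)⁷ = e.
So |⟨q²⟩| = ord(q²) = 7. With |G| = 14, by Lagrange [G : ⟨q²⟩] = 14/7 = 2.

Answer: 2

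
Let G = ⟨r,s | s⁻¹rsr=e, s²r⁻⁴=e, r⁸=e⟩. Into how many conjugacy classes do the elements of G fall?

The conjugacy classes (representative and size) are:
  [e] (size 1), [r⁷] (size 2), [r⁶] (size 2), [r³] (size 2), [r⁴] (size 1), [r²s⁻¹] (size 4), [r³s⁻¹] (size 4).
Class equation: 1 + 2 + 2 + 2 + 1 + 4 + 4 = 16 = |G|. So G has 7 conjugacy classes.

Answer: 7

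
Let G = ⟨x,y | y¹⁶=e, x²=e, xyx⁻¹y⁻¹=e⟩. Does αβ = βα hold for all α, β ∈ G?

Each pair of generators commutes: x·y = xy = y·x. Since the generators pairwise commute, every element of G commutes with every other, so G is abelian.

Answer: Yes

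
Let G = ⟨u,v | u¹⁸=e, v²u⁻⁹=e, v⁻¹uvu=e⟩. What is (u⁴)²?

Compute successive powers of (u⁴), reducing at each step:
  (u⁴)²: (u⁴) · u⁴ = u⁸

Answer: u⁸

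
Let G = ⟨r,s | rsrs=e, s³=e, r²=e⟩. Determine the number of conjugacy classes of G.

The conjugacy classes (representative and size) are:
  [e] (size 1), [rs²] (size 3), [s²] (size 2).
Class equation: 1 + 3 + 2 = 6 = |G|. So G has 3 conjugacy classes.

Answer: 3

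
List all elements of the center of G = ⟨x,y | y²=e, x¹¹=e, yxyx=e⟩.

An element z ∈ Z(G) iff z commutes with every generator.
For example e is central: e·x = x = x·e; e·y = y = y·e.
Whereas x ∉ Z(G) since x·y = xy ≠ x¹⁰y = y·x.
Checking each of the 22 elements this way gives Z(G) = {e}, of order 1.

Answer: {e}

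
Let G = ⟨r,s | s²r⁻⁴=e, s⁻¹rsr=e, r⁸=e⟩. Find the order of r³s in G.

Compute successive powers until reaching e:
  (r³s)¹ = r³s, (r³s)² = r⁴, (r³s)³ = r³s⁻¹, (r³s)⁴ = e.
The smallest positive k with (r³s)ᵏ = e is 4.

Answer: 4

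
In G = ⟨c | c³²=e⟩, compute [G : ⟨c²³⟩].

First find ord(c²³) by computing successive powers:
  (c²³)¹ = c²³, (c²³)² = c¹⁴, (c²³)³ = c⁵, (c²³)⁴ = c²⁸, (c²³)⁵ = c¹⁹, (c²³)⁶ = c¹⁰, (c²³)⁷ = c, (c²³)⁸ = c²⁴, (c²³)⁹ = c¹⁵, (c²³)¹⁰ = c⁶, (c²³)¹¹ = c²⁹, (c²³)¹² = c²⁰, (c²³)¹³ = c¹¹, (c²³)¹⁴ = c², (c²³)¹⁵ = c²⁵, (c²³)¹⁶ = c¹⁶, (c²³)¹⁷ = c⁷, (c²³)¹⁸ = c³⁰, (c²³)¹⁹ = c²¹, (c²³)²⁰ = c¹², (c²³)²¹ = c³, (c²³)²² = c²⁶, (c²³)²³ = c¹⁷, (c²³)²⁴ = c⁸, (c²³)²⁵ = c³¹, (c²³)²⁶ = c²², (c²³)²⁷ = c¹³, (c²³)²⁸ = c⁴, (c²³)²⁹ = c²⁷, (c²³)³⁰ = c¹⁸, (c²³)³¹ = c⁹, (c²³)³² = e.
So |⟨c²³⟩| = ord(c²³) = 32. With |G| = 32, by Lagrange [G : ⟨c²³⟩] = 32/32 = 1.

Answer: 1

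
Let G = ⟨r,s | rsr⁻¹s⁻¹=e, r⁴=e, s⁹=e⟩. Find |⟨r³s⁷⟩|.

|⟨r³s⁷⟩| equals the order of r³s⁷. Compute successive powers until reaching e:
  (r³s⁷)¹ = r³s⁷, (r³s⁷)² = r²s⁵, (r³s⁷)³ = rs³, (r³s⁷)⁴ = s, (r³s⁷)⁵ = r³s⁸, (r³s⁷)⁶ = r²s⁶, (r³s⁷)⁷ = rs⁴, (r³s⁷)⁸ = s², (r³s⁷)⁹ = r³, (r³s⁷)¹⁰ = r²s⁷, (r³s⁷)¹¹ = rs⁵, (r³s⁷)¹² = s³, (r³s⁷)¹³ = r³s, (r³s⁷)¹⁴ = r²s⁸, (r³s⁷)¹⁵ = rs⁶, (r³s⁷)¹⁶ = s⁴, (r³s⁷)¹⁷ = r³s², (r³s⁷)¹⁸ = r², (r³s⁷)¹⁹ = rs⁷, (r³s⁷)²⁰ = s⁵, (r³s⁷)²¹ = r³s³, (r³s⁷)²² = r²s, (r³s⁷)²³ = rs⁸, (r³s⁷)²⁴ = s⁶, (r³s⁷)²⁵ = r³s⁴, (r³s⁷)²⁶ = r²s², (r³s⁷)²⁷ = r, (r³s⁷)²⁸ = s⁷, (r³s⁷)²⁹ = r³s⁵, (r³s⁷)³⁰ = r²s³, (r³s⁷)³¹ = rs, (r³s⁷)³² = s⁸, (r³s⁷)³³ = r³s⁶, (r³s⁷)³⁴ = r²s⁴, (r³s⁷)³⁵ = rs², (r³s⁷)³⁶ = e.
The smallest positive k with (r³s⁷)ᵏ = e is 36, so |⟨r³s⁷⟩| = 36.

Answer: 36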